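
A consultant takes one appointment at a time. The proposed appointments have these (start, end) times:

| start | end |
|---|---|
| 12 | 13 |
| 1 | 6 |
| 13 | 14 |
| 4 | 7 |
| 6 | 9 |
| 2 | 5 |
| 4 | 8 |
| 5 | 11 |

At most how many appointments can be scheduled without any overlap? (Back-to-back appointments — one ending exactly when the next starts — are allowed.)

4

Sorted by end: (2,5)  (1,6)  (4,7)  (4,8)  (6,9)  (5,11)  (12,13)  (13,14)
take (2,5); take (6,9); take (12,13); take (13,14).
Selected 4 appointments.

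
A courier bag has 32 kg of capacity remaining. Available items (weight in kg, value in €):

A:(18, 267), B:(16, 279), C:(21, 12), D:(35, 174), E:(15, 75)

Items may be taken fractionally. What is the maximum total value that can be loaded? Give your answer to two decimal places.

Ratios (sorted): B 17.44, A 14.83, E 5.00, D 4.97, C 0.57
take B (16 @ 279); take 16/18 of A → 237.33. Capacity used 32/32.
Total value = 516.33

516.33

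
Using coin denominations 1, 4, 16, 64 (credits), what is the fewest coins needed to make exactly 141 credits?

6

141 = 2×64 + 3×4 + 1×1
Total coins = 2 + 3 + 1 = 6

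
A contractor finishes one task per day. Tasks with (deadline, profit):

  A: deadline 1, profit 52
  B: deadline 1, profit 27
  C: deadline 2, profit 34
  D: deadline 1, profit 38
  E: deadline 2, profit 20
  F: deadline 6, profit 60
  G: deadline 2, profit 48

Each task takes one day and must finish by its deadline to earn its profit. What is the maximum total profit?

By profit: F(d6,60), A(d1,52), G(d2,48), D(d1,38), C(d2,34), B(d1,27), E(d2,20)
F→slot 6; A→slot 1; G→slot 2; D skipped; C skipped; B skipped; E skipped.
Profit = 52 + 48 + 60 = 160

160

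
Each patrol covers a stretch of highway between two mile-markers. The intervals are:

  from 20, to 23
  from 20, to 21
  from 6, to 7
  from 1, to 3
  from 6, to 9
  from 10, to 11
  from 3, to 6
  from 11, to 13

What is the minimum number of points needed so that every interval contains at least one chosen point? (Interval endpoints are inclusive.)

By right end: [1,3]  [3,6]  [6,7]  [6,9]  [10,11]  [11,13]  [20,21]  [20,23]
[1,3] uncovered → point at 3; [6,7] uncovered → point at 7; [10,11] uncovered → point at 11; [20,21] uncovered → point at 21.
Points: 3, 7, 11, 21 (4 total).

4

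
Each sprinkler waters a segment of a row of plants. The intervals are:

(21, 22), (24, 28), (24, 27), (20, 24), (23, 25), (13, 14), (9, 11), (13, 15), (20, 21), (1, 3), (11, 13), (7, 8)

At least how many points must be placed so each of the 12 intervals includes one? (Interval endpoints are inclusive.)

6

Sort by right endpoint; whenever an interval is uncovered, place a point at its right end.
By right end: [1,3]  [7,8]  [9,11]  [11,13]  [13,14]  [13,15]  [20,21]  [21,22]  [20,24]  [23,25]  [24,27]  [24,28]
[1,3] uncovered → point at 3; [7,8] uncovered → point at 8; [9,11] uncovered → point at 11; [13,14] uncovered → point at 14; [20,21] uncovered → point at 21; [23,25] uncovered → point at 25.
Points: 3, 8, 11, 14, 21, 25 (6 total).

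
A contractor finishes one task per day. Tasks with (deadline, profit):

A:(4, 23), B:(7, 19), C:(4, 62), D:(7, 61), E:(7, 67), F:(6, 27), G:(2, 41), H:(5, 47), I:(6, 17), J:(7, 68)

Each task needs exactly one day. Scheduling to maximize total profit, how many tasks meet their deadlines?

7

Take jobs in profit order; each goes to the latest open slot no later than its deadline.
By profit: J(d7,68), E(d7,67), C(d4,62), D(d7,61), H(d5,47), G(d2,41), F(d6,27), A(d4,23), B(d7,19), I(d6,17)
J→slot 7; E→slot 6; C→slot 4; D→slot 5; H→slot 3; G→slot 2; F→slot 1; A skipped; B skipped; I skipped.
7 of 10 scheduled.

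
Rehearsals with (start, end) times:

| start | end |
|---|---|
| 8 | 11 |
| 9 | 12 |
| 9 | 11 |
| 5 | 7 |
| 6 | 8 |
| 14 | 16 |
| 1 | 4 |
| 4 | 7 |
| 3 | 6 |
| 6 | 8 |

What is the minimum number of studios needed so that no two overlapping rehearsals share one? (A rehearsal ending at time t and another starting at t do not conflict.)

Count concurrent intervals with a sweep; the peak is the room count.
starts: [1, 3, 4, 5, 6, 6, 8, 9, 9, 14]
ends:   [4, 6, 7, 7, 8, 8, 11, 11, 12, 16]
s1→1 s3→2 e4→1 s4→2 s5→3 e6→2 s6→3 s6→4  — peak 4.

4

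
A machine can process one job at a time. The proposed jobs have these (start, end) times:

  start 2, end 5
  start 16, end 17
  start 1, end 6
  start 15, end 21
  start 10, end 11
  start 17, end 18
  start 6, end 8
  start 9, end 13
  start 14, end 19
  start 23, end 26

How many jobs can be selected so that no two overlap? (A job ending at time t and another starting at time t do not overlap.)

By end time: (2,5), (1,6), (6,8), (10,11), (9,13), (16,17), (17,18), (14,19), (15,21), (23,26).
Pick (2,5); next start ≥ 5 → (6,8); next start ≥ 8 → (10,11); next start ≥ 11 → (16,17); next start ≥ 17 → (17,18); next start ≥ 18 → (23,26).
Selected 6 jobs.

6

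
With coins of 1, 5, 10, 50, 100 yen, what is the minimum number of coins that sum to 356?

Use the largest denomination that fits, subtract, and repeat.
356 − 3×100→56 − 1×50→6 − 1×5→1 − 1×1→0
Total coins = 3 + 1 + 1 + 1 = 6

6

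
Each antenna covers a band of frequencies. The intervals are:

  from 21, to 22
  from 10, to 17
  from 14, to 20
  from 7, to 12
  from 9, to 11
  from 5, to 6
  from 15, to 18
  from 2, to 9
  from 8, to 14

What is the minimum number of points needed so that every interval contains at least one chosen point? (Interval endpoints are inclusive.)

Sort by right endpoint; whenever an interval is uncovered, place a point at its right end.
By right end: [5,6]  [2,9]  [9,11]  [7,12]  [8,14]  [10,17]  [15,18]  [14,20]  [21,22]
[5,6] uncovered → point at 6; [9,11] uncovered → point at 11; [15,18] uncovered → point at 18; [21,22] uncovered → point at 22.
Points: 6, 11, 18, 22 (4 total).

4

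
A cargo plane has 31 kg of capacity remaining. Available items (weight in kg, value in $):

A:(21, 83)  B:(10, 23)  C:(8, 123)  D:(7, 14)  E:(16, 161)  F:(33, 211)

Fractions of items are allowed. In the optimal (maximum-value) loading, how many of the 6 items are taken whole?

2

Sort by value per unit weight and fill in that order.
Order: C (123/8=15.38) > E (161/16=10.06) > F (211/33=6.39) > A (83/21=3.95) > B (23/10=2.30) > D (14/7=2.00)
Fill: take C (8 @ 123) → take E (16 @ 161) → take 7/33 of F → 44.76; 31/31 used.
2 item(s) taken whole; one partial (take 7/33 of F).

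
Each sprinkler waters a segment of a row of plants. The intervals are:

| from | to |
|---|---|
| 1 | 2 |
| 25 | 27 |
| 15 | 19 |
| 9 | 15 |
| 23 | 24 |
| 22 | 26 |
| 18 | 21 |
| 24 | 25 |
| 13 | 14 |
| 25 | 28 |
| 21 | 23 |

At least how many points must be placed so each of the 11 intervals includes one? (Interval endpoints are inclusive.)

By right end: [1,2]  [13,14]  [9,15]  [15,19]  [18,21]  [21,23]  [23,24]  [24,25]  [22,26]  [25,27]  [25,28]
[1,2] uncovered → point at 2; [13,14] uncovered → point at 14; [15,19] uncovered → point at 19; [21,23] uncovered → point at 23; [24,25] uncovered → point at 25.
Points: 2, 14, 19, 23, 25 (5 total).

5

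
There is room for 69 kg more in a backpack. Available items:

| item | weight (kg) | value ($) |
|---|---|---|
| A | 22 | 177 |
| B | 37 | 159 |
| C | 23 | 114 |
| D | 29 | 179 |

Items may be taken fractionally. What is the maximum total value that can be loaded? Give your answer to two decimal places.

445.22

Ratios (sorted): A 8.05, D 6.17, C 4.96, B 4.30
take A (22 @ 177); take D (29 @ 179); take 18/23 of C → 89.22. Capacity used 69/69.
Total value = 445.22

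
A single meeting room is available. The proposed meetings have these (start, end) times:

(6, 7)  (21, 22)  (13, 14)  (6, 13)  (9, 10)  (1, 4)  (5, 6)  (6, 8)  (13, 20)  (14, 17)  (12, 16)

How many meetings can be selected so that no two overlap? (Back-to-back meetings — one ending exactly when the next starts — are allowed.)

Sorted by end: (1,4)  (5,6)  (6,7)  (6,8)  (9,10)  (6,13)  (13,14)  (12,16)  (14,17)  (13,20)  (21,22)
take (1,4); take (5,6); take (6,7); skip (6,8); take (9,10); take (13,14); skip (12,16); take (14,17); take (21,22).
Selected 7 meetings.

7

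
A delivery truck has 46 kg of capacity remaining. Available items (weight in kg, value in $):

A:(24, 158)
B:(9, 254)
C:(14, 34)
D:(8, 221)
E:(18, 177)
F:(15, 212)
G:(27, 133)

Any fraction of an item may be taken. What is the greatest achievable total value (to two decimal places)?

824.67

Sort by value per unit weight and fill in that order.
Ratios (sorted): B 28.22, D 27.62, F 14.13, E 9.83, A 6.58, G 4.93, C 2.43
take B (9 @ 254); take D (8 @ 221); take F (15 @ 212); take 14/18 of E → 137.67. Capacity used 46/46.
Total value = 824.67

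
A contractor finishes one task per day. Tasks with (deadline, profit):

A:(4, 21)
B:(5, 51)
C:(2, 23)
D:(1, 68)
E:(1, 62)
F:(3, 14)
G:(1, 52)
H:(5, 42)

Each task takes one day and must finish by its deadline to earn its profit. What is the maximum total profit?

Take jobs in profit order; each goes to the latest open slot no later than its deadline.
By profit: D(d1,68), E(d1,62), G(d1,52), B(d5,51), H(d5,42), C(d2,23), A(d4,21), F(d3,14)
D→slot 1; E skipped; G skipped; B→slot 5; H→slot 4; C→slot 2; A→slot 3; F skipped.
Profit = 68 + 23 + 21 + 42 + 51 = 205

205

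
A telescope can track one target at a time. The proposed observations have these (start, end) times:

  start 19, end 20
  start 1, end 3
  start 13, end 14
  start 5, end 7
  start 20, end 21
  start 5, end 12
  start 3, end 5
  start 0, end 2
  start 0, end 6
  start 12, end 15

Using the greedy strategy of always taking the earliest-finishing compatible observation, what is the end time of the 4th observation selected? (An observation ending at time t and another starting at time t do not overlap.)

Order by finish time; keep every interval that doesn't clash with the previous kept one.
Sorted by end: (0,2)  (1,3)  (3,5)  (0,6)  (5,7)  (5,12)  (13,14)  (12,15)  (19,20)  (20,21)
take (0,2); take (3,5); skip (0,6); take (5,7); take (13,14); skip (12,15); take (19,20); take (20,21).
Selected: (0,2) (3,5) (5,7) (13,14) (19,20) (20,21)

14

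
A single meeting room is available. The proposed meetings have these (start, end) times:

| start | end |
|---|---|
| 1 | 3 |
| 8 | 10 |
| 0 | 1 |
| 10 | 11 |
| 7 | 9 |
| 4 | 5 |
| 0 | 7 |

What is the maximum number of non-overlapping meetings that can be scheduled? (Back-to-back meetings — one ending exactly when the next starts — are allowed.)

Order by finish time; keep every interval that doesn't clash with the previous kept one.
Sorted by end: (0,1)  (1,3)  (4,5)  (0,7)  (7,9)  (8,10)  (10,11)
take (0,1); take (1,3); take (4,5); skip (0,7); take (7,9); take (10,11).
Selected 5 meetings.

5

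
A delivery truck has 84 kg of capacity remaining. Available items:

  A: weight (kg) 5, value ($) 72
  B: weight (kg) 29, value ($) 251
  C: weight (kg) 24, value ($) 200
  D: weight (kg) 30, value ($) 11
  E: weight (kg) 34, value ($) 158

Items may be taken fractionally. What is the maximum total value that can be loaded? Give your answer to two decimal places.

Greedy by value/weight ratio, highest first.
Ratios (sorted): A 14.40, B 8.66, C 8.33, E 4.65, D 0.37
take A (5 @ 72); take B (29 @ 251); take C (24 @ 200); take 26/34 of E → 120.82. Capacity used 84/84.
Total value = 643.82

643.82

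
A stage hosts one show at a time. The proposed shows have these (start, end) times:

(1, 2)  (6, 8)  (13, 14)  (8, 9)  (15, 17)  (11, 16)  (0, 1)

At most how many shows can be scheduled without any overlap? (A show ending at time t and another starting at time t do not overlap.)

6

Sorted by end: (0,1)  (1,2)  (6,8)  (8,9)  (13,14)  (11,16)  (15,17)
take (0,1); take (1,2); take (6,8); take (8,9); take (13,14); take (15,17).
Selected 6 shows.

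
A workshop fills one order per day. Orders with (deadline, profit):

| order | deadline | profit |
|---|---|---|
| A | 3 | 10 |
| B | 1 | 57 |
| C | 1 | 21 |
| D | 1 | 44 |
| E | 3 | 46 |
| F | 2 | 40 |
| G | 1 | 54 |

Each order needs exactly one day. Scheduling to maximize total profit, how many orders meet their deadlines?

3

By profit: B(d1,57), G(d1,54), E(d3,46), D(d1,44), F(d2,40), C(d1,21), A(d3,10)
B→slot 1; G skipped; E→slot 3; D skipped; F→slot 2; C skipped; A skipped.
3 of 7 scheduled.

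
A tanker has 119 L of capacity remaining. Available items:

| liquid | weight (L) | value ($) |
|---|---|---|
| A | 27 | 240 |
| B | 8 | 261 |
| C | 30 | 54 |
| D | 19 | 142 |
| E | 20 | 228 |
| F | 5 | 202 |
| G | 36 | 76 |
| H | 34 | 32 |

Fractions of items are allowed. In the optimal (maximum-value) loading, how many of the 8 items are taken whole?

6

Sort by value per unit weight and fill in that order.
Ratios (sorted): F 40.40, B 32.62, E 11.40, A 8.89, D 7.47, G 2.11, C 1.80, H 0.94
take F (5 @ 202); take B (8 @ 261); take E (20 @ 228); take A (27 @ 240); take D (19 @ 142); take G (36 @ 76); take 4/30 of C → 7.20. Capacity used 119/119.
6 item(s) taken whole; one partial (take 4/30 of C).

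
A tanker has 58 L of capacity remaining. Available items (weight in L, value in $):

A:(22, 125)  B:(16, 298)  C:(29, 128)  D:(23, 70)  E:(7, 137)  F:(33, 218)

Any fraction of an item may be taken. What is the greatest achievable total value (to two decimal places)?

664.36

Greedy by value/weight ratio, highest first.
Order: E (137/7=19.57) > B (298/16=18.62) > F (218/33=6.61) > A (125/22=5.68) > C (128/29=4.41) > D (70/23=3.04)
Fill: take E (7 @ 137) → take B (16 @ 298) → take F (33 @ 218) → take 2/22 of A → 11.36; 58/58 used.
Total value = 664.36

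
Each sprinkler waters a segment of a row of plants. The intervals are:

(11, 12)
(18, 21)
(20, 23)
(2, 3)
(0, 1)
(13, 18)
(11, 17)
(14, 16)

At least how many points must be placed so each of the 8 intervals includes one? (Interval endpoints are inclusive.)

5

Process intervals by earliest right end; each time one isn't hit yet, stab at its right endpoint.
By right end: [0,1]  [2,3]  [11,12]  [14,16]  [11,17]  [13,18]  [18,21]  [20,23]
[0,1] uncovered → point at 1; [2,3] uncovered → point at 3; [11,12] uncovered → point at 12; [14,16] uncovered → point at 16; [18,21] uncovered → point at 21.
Points: 1, 3, 12, 16, 21 (5 total).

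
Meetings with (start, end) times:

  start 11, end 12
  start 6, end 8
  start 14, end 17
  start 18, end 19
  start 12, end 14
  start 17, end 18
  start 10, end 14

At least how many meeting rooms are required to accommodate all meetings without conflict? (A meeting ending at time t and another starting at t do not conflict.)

2

The answer is the maximum number of intervals overlapping at any instant.
Events (time:±→running): 6:+→1 8:-→0 10:+→1 11:+→2 … peak 2.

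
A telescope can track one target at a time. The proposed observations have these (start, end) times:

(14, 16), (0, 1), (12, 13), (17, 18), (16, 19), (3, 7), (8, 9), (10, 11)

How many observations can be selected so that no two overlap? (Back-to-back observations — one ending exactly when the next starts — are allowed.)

Sorted by end: (0,1)  (3,7)  (8,9)  (10,11)  (12,13)  (14,16)  (17,18)  (16,19)
take (0,1); take (3,7); take (8,9); take (10,11); take (12,13); take (14,16); take (17,18); skip (16,19).
Selected 7 observations.

7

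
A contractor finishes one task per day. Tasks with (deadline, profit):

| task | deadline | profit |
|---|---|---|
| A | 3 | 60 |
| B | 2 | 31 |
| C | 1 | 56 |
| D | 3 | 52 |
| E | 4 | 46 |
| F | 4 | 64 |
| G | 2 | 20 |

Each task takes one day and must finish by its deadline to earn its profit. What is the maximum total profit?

By profit: F(d4,64), A(d3,60), C(d1,56), D(d3,52), E(d4,46), B(d2,31), G(d2,20)
F→slot 4; A→slot 3; C→slot 1; D→slot 2; E skipped; B skipped; G skipped.
Profit = 56 + 52 + 60 + 64 = 232

232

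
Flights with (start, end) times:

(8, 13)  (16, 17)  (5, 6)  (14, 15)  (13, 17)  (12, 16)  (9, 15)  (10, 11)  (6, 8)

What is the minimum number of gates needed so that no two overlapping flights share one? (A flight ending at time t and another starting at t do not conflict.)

starts: [5, 6, 8, 9, 10, 12, 13, 14, 16]
ends:   [6, 8, 11, 13, 15, 15, 16, 17, 17]
s5→1 e6→0 s6→1 e8→0 s8→1 s9→2 s10→3 e11→2 s12→3 e13→2 s13→3 s14→4  — peak 4.

4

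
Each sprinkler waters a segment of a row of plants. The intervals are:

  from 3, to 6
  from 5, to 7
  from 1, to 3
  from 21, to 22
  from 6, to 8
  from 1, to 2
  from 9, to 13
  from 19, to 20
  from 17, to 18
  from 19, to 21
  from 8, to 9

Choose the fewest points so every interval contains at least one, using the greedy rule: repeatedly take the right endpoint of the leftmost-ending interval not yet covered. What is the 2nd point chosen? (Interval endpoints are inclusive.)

6

By right end: [1,2]  [1,3]  [3,6]  [5,7]  [6,8]  [8,9]  [9,13]  [17,18]  [19,20]  [19,21]  [21,22]
[1,2] uncovered → point at 2; [3,6] uncovered → point at 6; [8,9] uncovered → point at 9; [17,18] uncovered → point at 18; [19,20] uncovered → point at 20; [21,22] uncovered → point at 22.
Points: 2, 6, 9, 18, 20, 22 (6 total).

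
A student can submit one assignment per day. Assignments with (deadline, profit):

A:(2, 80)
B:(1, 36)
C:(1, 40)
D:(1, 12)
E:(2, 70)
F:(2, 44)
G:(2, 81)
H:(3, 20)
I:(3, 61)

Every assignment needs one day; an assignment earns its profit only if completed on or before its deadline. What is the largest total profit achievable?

222

Take jobs in profit order; each goes to the latest open slot no later than its deadline.
By profit: G(d2,81), A(d2,80), E(d2,70), I(d3,61), F(d2,44), C(d1,40), B(d1,36), H(d3,20), D(d1,12)
G→slot 2; A→slot 1; E skipped; I→slot 3; F skipped; C skipped; B skipped; H skipped; D skipped.
Profit = 80 + 81 + 61 = 222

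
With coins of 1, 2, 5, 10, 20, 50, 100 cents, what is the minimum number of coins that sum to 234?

6

234 = 2×100 + 1×20 + 1×10 + 2×2
Total coins = 2 + 1 + 1 + 2 = 6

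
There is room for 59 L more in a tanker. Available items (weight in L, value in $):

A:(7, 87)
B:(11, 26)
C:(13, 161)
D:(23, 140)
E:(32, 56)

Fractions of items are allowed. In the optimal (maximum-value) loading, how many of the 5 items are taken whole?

4

Sort by value per unit weight and fill in that order.
Ratios (sorted): A 12.43, C 12.38, D 6.09, B 2.36, E 1.75
take A (7 @ 87); take C (13 @ 161); take D (23 @ 140); take B (11 @ 26); take 5/32 of E → 8.75. Capacity used 59/59.
4 item(s) taken whole; one partial (take 5/32 of E).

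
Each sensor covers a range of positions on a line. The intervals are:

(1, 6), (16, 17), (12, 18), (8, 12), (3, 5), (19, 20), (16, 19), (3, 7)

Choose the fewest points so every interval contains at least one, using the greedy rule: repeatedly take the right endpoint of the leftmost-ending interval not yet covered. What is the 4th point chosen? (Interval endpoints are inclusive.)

Sort by right endpoint; whenever an interval is uncovered, place a point at its right end.
By right end: [3,5]  [1,6]  [3,7]  [8,12]  [16,17]  [12,18]  [16,19]  [19,20]
[3,5] uncovered → point at 5; [8,12] uncovered → point at 12; [16,17] uncovered → point at 17; [19,20] uncovered → point at 20.
Points: 5, 12, 17, 20 (4 total).

20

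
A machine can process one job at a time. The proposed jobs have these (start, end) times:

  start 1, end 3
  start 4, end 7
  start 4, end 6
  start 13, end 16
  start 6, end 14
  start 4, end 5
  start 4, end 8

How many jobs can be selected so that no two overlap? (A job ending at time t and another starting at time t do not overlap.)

3

Sorted by end: (1,3)  (4,5)  (4,6)  (4,7)  (4,8)  (6,14)  (13,16)
take (1,3); take (4,5); skip (4,6); take (6,14); skip (13,16).
Selected 3 jobs.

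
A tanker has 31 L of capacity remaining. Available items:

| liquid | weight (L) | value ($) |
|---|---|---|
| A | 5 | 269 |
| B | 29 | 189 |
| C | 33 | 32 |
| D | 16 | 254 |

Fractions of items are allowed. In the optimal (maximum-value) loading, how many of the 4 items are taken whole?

Ratios (sorted): A 53.80, D 15.88, B 6.52, C 0.97
take A (5 @ 269); take D (16 @ 254); take 10/29 of B → 65.17. Capacity used 31/31.
2 item(s) taken whole; one partial (take 10/29 of B).

2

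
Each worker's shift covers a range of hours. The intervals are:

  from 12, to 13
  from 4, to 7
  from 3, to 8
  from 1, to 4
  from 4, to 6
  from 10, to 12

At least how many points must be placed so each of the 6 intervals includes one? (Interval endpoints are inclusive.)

2

By right end: [1,4]  [4,6]  [4,7]  [3,8]  [10,12]  [12,13]
[1,4] uncovered → point at 4; [10,12] uncovered → point at 12.
Points: 4, 12 (2 total).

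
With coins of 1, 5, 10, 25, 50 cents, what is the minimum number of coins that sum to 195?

Use the largest denomination that fits, subtract, and repeat.
195 − 3×50→45 − 1×25→20 − 2×10→0
Total coins = 3 + 1 + 2 = 6

6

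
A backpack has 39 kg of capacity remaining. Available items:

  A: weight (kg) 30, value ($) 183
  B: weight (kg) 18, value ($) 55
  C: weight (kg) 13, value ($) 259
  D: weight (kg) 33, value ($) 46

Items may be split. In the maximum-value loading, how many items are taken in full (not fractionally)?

1

Sort by value per unit weight and fill in that order.
Order: C (259/13=19.92) > A (183/30=6.10) > B (55/18=3.06) > D (46/33=1.39)
Fill: take C (13 @ 259) → take 26/30 of A → 158.60; 39/39 used.
1 item(s) taken whole; one partial (take 26/30 of A).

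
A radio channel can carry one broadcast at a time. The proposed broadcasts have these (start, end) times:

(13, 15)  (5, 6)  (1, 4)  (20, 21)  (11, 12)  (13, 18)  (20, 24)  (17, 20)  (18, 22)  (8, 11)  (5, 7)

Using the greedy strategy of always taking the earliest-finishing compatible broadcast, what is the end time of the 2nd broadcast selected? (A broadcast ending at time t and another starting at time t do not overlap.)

6

Sorted by end: (1,4)  (5,6)  (5,7)  (8,11)  (11,12)  (13,15)  (13,18)  (17,20)  (20,21)  (18,22)  (20,24)
take (1,4); take (5,6); take (8,11); take (11,12); take (13,15); take (17,20); take (20,21); skip (18,22); skip (20,24).
Selected: (1,4) (5,6) (8,11) (11,12) (13,15) (17,20) (20,21)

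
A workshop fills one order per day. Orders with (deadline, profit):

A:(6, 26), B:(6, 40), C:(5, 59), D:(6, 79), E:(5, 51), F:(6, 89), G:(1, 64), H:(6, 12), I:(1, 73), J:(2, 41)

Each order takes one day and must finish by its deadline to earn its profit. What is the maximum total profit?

392

Profit order: F=89 D=79 I=73 G=64 C=59 E=51 J=41 B=40 A=26 H=12
Assign: F→slot 6, D→slot 5, I→slot 1, G skipped, C→slot 4, E→slot 3, J→slot 2, B skipped, A skipped, H skipped.
Slots: [1:I] [2:J] [3:E] [4:C] [5:D] [6:F]
Profit = 73 + 41 + 51 + 59 + 79 + 89 = 392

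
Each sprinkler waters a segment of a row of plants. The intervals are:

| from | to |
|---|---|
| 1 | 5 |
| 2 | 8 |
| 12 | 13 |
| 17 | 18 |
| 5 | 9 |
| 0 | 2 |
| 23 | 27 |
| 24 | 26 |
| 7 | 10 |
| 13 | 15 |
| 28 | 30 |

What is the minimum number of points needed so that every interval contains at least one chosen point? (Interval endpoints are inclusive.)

6

Sort by right endpoint; whenever an interval is uncovered, place a point at its right end.
Sorted: [0,2] [1,5] [2,8] [5,9] [7,10] [12,13] [13,15] [17,18] [24,26] [23,27] [28,30]
{[0,2],[1,5],[2,8]} hit by 2; {[5,9],[7,10]} hit by 9; {[12,13],[13,15]} hit by 13; {[17,18]} hit by 18; {[24,26],[23,27]} hit by 26; {[28,30]} hit by 30.
Points: 2, 9, 13, 18, 26, 30 (6 total).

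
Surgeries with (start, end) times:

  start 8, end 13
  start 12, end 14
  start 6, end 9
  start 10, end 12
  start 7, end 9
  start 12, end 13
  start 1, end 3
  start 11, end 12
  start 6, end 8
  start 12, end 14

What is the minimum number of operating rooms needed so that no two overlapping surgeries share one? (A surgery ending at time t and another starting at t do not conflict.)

4

The answer is the maximum number of intervals overlapping at any instant.
Events (time:±→running): 1:+→1 3:-→0 6:+→1 6:+→2 7:+→3 8:-→2 8:+→3 9:-→2 9:-→1 10:+→2 11:+→3 12:-→2 12:-→1 12:+→2 12:+→3 12:+→4 … peak 4.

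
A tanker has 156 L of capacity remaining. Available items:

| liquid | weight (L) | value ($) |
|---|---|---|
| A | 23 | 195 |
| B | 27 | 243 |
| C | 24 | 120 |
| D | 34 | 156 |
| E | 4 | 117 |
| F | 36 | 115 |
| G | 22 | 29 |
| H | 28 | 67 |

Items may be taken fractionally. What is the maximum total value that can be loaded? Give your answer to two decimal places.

965.14

Greedy by value/weight ratio, highest first.
Ratios (sorted): E 29.25, B 9.00, A 8.48, C 5.00, D 4.59, F 3.19, H 2.39, G 1.32
take E (4 @ 117); take B (27 @ 243); take A (23 @ 195); take C (24 @ 120); take D (34 @ 156); take F (36 @ 115); take 8/28 of H → 19.14. Capacity used 156/156.
Total value = 965.14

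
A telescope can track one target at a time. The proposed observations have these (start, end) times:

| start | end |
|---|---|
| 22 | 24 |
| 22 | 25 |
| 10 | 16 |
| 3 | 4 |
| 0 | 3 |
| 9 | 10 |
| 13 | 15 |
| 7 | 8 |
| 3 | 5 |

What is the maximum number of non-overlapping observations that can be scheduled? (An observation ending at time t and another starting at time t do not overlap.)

6

Order by finish time; keep every interval that doesn't clash with the previous kept one.
Sorted by end: (0,3)  (3,4)  (3,5)  (7,8)  (9,10)  (13,15)  (10,16)  (22,24)  (22,25)
take (0,3); take (3,4); take (7,8); take (9,10); take (13,15); take (22,24).
Selected 6 observations.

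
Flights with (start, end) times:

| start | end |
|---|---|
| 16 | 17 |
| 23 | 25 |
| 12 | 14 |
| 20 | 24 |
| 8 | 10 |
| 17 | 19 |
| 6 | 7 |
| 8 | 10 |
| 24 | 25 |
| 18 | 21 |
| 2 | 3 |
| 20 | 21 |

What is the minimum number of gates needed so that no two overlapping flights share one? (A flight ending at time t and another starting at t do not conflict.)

starts: [2, 6, 8, 8, 12, 16, 17, 18, 20, 20, 23, 24]
ends:   [3, 7, 10, 10, 14, 17, 19, 21, 21, 24, 25, 25]
s2→1 e3→0 s6→1 e7→0 s8→1 s8→2 e10→1 e10→0 s12→1 e14→0 s16→1 e17→0 s17→1 s18→2 e19→1 s20→2 s20→3  — peak 3.

3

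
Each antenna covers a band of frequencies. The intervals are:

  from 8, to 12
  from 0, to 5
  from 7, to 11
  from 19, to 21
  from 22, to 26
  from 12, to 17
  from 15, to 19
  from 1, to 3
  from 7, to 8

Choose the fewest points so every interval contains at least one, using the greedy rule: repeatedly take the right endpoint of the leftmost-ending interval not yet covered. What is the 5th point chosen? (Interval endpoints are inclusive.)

26

Process intervals by earliest right end; each time one isn't hit yet, stab at its right endpoint.
By right end: [1,3]  [0,5]  [7,8]  [7,11]  [8,12]  [12,17]  [15,19]  [19,21]  [22,26]
[1,3] uncovered → point at 3; [7,8] uncovered → point at 8; [12,17] uncovered → point at 17; [19,21] uncovered → point at 21; [22,26] uncovered → point at 26.
Points: 3, 8, 17, 21, 26 (5 total).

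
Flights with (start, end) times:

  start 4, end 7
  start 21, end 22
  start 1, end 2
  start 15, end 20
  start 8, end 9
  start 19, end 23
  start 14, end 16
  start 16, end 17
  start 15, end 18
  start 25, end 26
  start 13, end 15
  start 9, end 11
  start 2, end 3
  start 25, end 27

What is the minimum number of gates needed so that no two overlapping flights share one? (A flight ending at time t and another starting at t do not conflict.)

3

The answer is the maximum number of intervals overlapping at any instant.
starts: [1, 2, 4, 8, 9, 13, 14, 15, 15, 16, 19, 21, 25, 25]
ends:   [2, 3, 7, 9, 11, 15, 16, 17, 18, 20, 22, 23, 26, 27]
s1→1 e2→0 s2→1 e3→0 s4→1 e7→0 s8→1 e9→0 s9→1 e11→0 s13→1 s14→2 e15→1 s15→2 s15→3  — peak 3.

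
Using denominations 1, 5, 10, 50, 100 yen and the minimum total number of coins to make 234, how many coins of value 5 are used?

Use the largest denomination that fits, subtract, and repeat.
234 − 2×100→34 − 3×10→4 − 4×1→0
Count of 5: 0

0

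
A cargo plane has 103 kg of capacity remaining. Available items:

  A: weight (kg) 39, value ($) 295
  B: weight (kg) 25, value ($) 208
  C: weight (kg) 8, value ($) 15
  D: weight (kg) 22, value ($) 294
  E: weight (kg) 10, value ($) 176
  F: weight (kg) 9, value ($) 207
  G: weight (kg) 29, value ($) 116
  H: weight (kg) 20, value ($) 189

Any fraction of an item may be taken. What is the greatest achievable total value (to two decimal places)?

1202.59

Sort by value per unit weight and fill in that order.
Order: F (207/9=23.00) > E (176/10=17.60) > D (294/22=13.36) > H (189/20=9.45) > B (208/25=8.32) > A (295/39=7.56) > G (116/29=4.00) > C (15/8=1.88)
Fill: take F (9 @ 207) → take E (10 @ 176) → take D (22 @ 294) → take H (20 @ 189) → take B (25 @ 208) → take 17/39 of A → 128.59; 103/103 used.
Total value = 1202.59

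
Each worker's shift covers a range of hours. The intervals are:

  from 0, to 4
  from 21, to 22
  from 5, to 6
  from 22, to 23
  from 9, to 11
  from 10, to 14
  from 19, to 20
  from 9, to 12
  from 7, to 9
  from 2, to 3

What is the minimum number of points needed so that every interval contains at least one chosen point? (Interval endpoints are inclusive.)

6

Sort by right endpoint; whenever an interval is uncovered, place a point at its right end.
By right end: [2,3]  [0,4]  [5,6]  [7,9]  [9,11]  [9,12]  [10,14]  [19,20]  [21,22]  [22,23]
[2,3] uncovered → point at 3; [5,6] uncovered → point at 6; [7,9] uncovered → point at 9; [10,14] uncovered → point at 14; [19,20] uncovered → point at 20; [21,22] uncovered → point at 22.
Points: 3, 6, 9, 14, 20, 22 (6 total).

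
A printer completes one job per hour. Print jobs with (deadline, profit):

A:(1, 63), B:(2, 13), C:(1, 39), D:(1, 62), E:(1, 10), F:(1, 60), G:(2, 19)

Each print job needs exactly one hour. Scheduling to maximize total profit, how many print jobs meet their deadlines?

By profit: A(d1,63), D(d1,62), F(d1,60), C(d1,39), G(d2,19), B(d2,13), E(d1,10)
A→slot 1; D skipped; F skipped; C skipped; G→slot 2; B skipped; E skipped.
2 of 7 scheduled.

2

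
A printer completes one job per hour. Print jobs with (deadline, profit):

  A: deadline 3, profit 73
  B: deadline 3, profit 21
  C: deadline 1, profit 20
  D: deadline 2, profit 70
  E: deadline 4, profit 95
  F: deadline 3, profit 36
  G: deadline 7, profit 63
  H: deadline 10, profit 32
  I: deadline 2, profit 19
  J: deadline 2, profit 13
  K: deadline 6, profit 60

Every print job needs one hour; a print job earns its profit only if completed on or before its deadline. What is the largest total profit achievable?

By profit: E(d4,95), A(d3,73), D(d2,70), G(d7,63), K(d6,60), F(d3,36), H(d10,32), B(d3,21), C(d1,20), I(d2,19), J(d2,13)
E→slot 4; A→slot 3; D→slot 2; G→slot 7; K→slot 6; F→slot 1; H→slot 10; B skipped; C skipped; I skipped; J skipped.
Profit = 36 + 70 + 73 + 95 + 60 + 63 + 32 = 429

429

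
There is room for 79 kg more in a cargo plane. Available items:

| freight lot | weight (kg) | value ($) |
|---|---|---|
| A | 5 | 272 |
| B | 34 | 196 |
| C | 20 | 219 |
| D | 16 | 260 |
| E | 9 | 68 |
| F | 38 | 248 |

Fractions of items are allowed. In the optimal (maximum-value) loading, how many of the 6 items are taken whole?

4

Greedy by value/weight ratio, highest first.
Ratios (sorted): A 54.40, D 16.25, C 10.95, E 7.56, F 6.53, B 5.76
take A (5 @ 272); take D (16 @ 260); take C (20 @ 219); take E (9 @ 68); take 29/38 of F → 189.26. Capacity used 79/79.
4 item(s) taken whole; one partial (take 29/38 of F).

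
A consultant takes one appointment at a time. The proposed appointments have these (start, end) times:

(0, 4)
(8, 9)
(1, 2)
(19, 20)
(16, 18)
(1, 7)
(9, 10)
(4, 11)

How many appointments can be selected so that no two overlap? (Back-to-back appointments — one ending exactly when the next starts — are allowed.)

5

Sorted by end: (1,2)  (0,4)  (1,7)  (8,9)  (9,10)  (4,11)  (16,18)  (19,20)
take (1,2); skip (0,4); skip (1,7); take (8,9); take (9,10); skip (4,11); take (16,18); take (19,20).
Selected 5 appointments.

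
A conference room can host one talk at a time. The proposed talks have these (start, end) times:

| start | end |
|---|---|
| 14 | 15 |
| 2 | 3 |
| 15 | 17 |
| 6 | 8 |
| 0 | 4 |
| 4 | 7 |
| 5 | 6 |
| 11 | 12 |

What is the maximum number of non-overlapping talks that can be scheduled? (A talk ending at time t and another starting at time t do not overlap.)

6

Sorted by end: (2,3)  (0,4)  (5,6)  (4,7)  (6,8)  (11,12)  (14,15)  (15,17)
take (2,3); skip (0,4); take (5,6); take (6,8); take (11,12); take (14,15); take (15,17).
Selected 6 talks.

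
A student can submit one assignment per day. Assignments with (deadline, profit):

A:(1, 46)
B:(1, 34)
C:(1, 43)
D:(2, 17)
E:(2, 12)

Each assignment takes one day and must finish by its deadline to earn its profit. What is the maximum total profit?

Profit order: A=46 C=43 B=34 D=17 E=12
Assign: A→slot 1, C skipped, B skipped, D→slot 2, E skipped.
Slots: [1:A] [2:D]
Profit = 46 + 17 = 63

63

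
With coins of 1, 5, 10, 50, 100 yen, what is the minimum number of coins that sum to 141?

6

141 = 1×100 + 4×10 + 1×1
Total coins = 1 + 4 + 1 = 6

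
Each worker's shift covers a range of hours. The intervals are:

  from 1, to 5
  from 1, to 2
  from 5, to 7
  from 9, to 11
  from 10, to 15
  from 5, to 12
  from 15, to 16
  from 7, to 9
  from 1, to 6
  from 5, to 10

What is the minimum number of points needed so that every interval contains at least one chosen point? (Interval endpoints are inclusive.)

4

Sorted: [1,2] [1,5] [1,6] [5,7] [7,9] [5,10] [9,11] [5,12] [10,15] [15,16]
{[1,2],[1,5],[1,6]} hit by 2; {[5,7],[7,9],[5,10]} hit by 7; {[9,11],[5,12],[10,15]} hit by 11; {[15,16]} hit by 16.
Points: 2, 7, 11, 16 (4 total).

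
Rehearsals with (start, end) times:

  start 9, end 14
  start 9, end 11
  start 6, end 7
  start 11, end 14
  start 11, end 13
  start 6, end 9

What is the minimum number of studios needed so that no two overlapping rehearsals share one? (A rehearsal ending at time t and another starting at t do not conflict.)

starts: [6, 6, 9, 9, 11, 11]
ends:   [7, 9, 11, 13, 14, 14]
s6→1 s6→2 e7→1 e9→0 s9→1 s9→2 e11→1 s11→2 s11→3  — peak 3.

3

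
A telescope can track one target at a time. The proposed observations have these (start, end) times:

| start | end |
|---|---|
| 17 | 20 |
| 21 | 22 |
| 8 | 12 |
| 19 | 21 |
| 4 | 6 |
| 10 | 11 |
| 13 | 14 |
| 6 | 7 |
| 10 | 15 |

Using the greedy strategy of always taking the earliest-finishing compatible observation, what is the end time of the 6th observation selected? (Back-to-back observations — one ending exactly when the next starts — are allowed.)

By end time: (4,6), (6,7), (10,11), (8,12), (13,14), (10,15), (17,20), (19,21), (21,22).
Pick (4,6); next start ≥ 6 → (6,7); next start ≥ 7 → (10,11); next start ≥ 11 → (13,14); next start ≥ 14 → (17,20); next start ≥ 20 → (21,22).
Selected: (4,6) (6,7) (10,11) (13,14) (17,20) (21,22)

22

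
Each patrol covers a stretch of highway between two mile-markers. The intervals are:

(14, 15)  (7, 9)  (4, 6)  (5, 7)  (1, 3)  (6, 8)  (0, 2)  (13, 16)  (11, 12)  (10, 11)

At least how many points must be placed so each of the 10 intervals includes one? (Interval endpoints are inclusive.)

5

Sort by right endpoint; whenever an interval is uncovered, place a point at its right end.
By right end: [0,2]  [1,3]  [4,6]  [5,7]  [6,8]  [7,9]  [10,11]  [11,12]  [14,15]  [13,16]
[0,2] uncovered → point at 2; [4,6] uncovered → point at 6; [7,9] uncovered → point at 9; [10,11] uncovered → point at 11; [14,15] uncovered → point at 15.
Points: 2, 6, 9, 11, 15 (5 total).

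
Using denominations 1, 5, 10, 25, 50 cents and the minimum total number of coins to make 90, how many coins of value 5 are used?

90 = 1×50 + 1×25 + 1×10 + 1×5
Count of 5: 1

1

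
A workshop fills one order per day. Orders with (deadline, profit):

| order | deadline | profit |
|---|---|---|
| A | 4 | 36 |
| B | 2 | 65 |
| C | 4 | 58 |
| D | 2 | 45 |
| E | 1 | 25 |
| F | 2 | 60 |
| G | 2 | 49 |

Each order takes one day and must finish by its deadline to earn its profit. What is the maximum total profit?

Sort by profit descending; place each in the latest free slot ≤ its deadline.
By profit: B(d2,65), F(d2,60), C(d4,58), G(d2,49), D(d2,45), A(d4,36), E(d1,25)
B→slot 2; F→slot 1; C→slot 4; G skipped; D skipped; A→slot 3; E skipped.
Profit = 60 + 65 + 36 + 58 = 219

219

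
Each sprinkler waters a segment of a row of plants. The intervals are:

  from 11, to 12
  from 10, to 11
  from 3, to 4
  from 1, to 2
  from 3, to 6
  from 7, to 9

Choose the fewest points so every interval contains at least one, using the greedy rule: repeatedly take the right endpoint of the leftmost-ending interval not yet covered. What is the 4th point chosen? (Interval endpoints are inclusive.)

11

Process intervals by earliest right end; each time one isn't hit yet, stab at its right endpoint.
Sorted: [1,2] [3,4] [3,6] [7,9] [10,11] [11,12]
{[1,2]} hit by 2; {[3,4],[3,6]} hit by 4; {[7,9]} hit by 9; {[10,11],[11,12]} hit by 11.
Points: 2, 4, 9, 11 (4 total).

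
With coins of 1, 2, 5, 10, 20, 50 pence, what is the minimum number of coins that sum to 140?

4

Use the largest denomination that fits, subtract, and repeat.
140 = 2×50 + 2×20
Total coins = 2 + 2 = 4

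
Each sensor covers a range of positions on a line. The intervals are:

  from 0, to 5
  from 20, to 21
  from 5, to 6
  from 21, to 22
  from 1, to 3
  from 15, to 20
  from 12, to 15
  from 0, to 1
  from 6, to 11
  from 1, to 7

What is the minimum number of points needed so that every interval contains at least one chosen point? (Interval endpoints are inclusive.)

Sort by right endpoint; whenever an interval is uncovered, place a point at its right end.
By right end: [0,1]  [1,3]  [0,5]  [5,6]  [1,7]  [6,11]  [12,15]  [15,20]  [20,21]  [21,22]
[0,1] uncovered → point at 1; [5,6] uncovered → point at 6; [12,15] uncovered → point at 15; [20,21] uncovered → point at 21.
Points: 1, 6, 15, 21 (4 total).

4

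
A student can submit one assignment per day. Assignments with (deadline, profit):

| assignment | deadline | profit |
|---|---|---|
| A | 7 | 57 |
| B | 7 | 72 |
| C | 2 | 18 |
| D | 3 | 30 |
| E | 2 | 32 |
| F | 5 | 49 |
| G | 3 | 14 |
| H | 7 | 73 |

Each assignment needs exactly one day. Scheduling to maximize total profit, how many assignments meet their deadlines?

7

Sort by profit descending; place each in the latest free slot ≤ its deadline.
By profit: H(d7,73), B(d7,72), A(d7,57), F(d5,49), E(d2,32), D(d3,30), C(d2,18), G(d3,14)
H→slot 7; B→slot 6; A→slot 5; F→slot 4; E→slot 2; D→slot 3; C→slot 1; G skipped.
7 of 8 scheduled.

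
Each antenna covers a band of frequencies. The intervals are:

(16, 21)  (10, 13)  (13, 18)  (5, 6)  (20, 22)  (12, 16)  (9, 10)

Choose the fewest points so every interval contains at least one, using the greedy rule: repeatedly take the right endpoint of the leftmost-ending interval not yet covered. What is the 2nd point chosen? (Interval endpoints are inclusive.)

Sort by right endpoint; whenever an interval is uncovered, place a point at its right end.
By right end: [5,6]  [9,10]  [10,13]  [12,16]  [13,18]  [16,21]  [20,22]
[5,6] uncovered → point at 6; [9,10] uncovered → point at 10; [12,16] uncovered → point at 16; [20,22] uncovered → point at 22.
Points: 6, 10, 16, 22 (4 total).

10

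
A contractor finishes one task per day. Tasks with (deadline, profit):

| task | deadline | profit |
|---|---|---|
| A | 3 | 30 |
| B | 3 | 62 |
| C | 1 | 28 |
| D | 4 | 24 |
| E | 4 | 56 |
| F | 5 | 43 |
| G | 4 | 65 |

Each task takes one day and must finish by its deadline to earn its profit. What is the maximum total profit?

256

Profit order: G=65 B=62 E=56 F=43 A=30 C=28 D=24
Assign: G→slot 4, B→slot 3, E→slot 2, F→slot 5, A→slot 1, C skipped, D skipped.
Slots: [1:A] [2:E] [3:B] [4:G] [5:F]
Profit = 30 + 56 + 62 + 65 + 43 = 256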